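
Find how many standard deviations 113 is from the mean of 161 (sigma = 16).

-3

Step 1: Recall the z-score formula: z = (x - mu) / sigma
Step 2: Substitute values: z = (113 - 161) / 16
Step 3: z = -48 / 16 = -3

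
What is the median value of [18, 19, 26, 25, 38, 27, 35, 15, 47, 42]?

26.5

Step 1: Sort the data in ascending order: [15, 18, 19, 25, 26, 27, 35, 38, 42, 47]
Step 2: The number of values is n = 10.
Step 3: Since n is even, the median is the average of positions 5 and 6:
  Median = (26 + 27) / 2 = 26.5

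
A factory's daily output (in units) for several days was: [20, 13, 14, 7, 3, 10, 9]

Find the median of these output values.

10

Step 1: Sort the data in ascending order: [3, 7, 9, 10, 13, 14, 20]
Step 2: The number of values is n = 7.
Step 3: Since n is odd, the median is the middle value at position 4: 10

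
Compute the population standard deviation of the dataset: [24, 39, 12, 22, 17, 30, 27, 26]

7.6475

Step 1: Compute the mean: 24.625
Step 2: Sum of squared deviations from the mean: 467.875
Step 3: Population variance = 467.875 / 8 = 58.4844
Step 4: Standard deviation = sqrt(58.4844) = 7.6475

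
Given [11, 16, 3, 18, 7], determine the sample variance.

38.5

Step 1: Compute the mean: (11 + 16 + 3 + 18 + 7) / 5 = 11
Step 2: Compute squared deviations from the mean:
  (11 - 11)^2 = 0
  (16 - 11)^2 = 25
  (3 - 11)^2 = 64
  (18 - 11)^2 = 49
  (7 - 11)^2 = 16
Step 3: Sum of squared deviations = 154
Step 4: Sample variance = 154 / 4 = 38.5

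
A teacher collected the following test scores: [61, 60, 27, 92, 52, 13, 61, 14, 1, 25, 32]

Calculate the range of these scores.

91

Step 1: Identify the maximum value: max = 92
Step 2: Identify the minimum value: min = 1
Step 3: Range = max - min = 92 - 1 = 91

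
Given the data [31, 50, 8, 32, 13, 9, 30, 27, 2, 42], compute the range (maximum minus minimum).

48

Step 1: Identify the maximum value: max = 50
Step 2: Identify the minimum value: min = 2
Step 3: Range = max - min = 50 - 2 = 48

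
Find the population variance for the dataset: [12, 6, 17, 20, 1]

48.56

Step 1: Compute the mean: (12 + 6 + 17 + 20 + 1) / 5 = 11.2
Step 2: Compute squared deviations from the mean:
  (12 - 11.2)^2 = 0.64
  (6 - 11.2)^2 = 27.04
  (17 - 11.2)^2 = 33.64
  (20 - 11.2)^2 = 77.44
  (1 - 11.2)^2 = 104.04
Step 3: Sum of squared deviations = 242.8
Step 4: Population variance = 242.8 / 5 = 48.56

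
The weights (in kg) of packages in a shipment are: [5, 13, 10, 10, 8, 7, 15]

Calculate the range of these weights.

10

Step 1: Identify the maximum value: max = 15
Step 2: Identify the minimum value: min = 5
Step 3: Range = max - min = 15 - 5 = 10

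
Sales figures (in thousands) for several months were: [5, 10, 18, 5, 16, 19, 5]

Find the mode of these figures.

5

Step 1: Count the frequency of each value:
  5: appears 3 time(s)
  10: appears 1 time(s)
  16: appears 1 time(s)
  18: appears 1 time(s)
  19: appears 1 time(s)
Step 2: The value 5 appears most frequently (3 times).
Step 3: Mode = 5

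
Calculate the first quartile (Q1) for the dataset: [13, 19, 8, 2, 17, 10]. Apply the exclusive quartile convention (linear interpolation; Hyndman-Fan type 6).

6.5

Step 1: Sort the data: [2, 8, 10, 13, 17, 19]
Step 2: n = 6
Step 3: Using the exclusive quartile method:
  Q1 = 6.5
  Q2 (median) = 11.5
  Q3 = 17.5
  IQR = Q3 - Q1 = 17.5 - 6.5 = 11
Step 4: Q1 = 6.5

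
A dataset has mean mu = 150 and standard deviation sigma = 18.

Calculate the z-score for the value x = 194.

2.4444

Step 1: Recall the z-score formula: z = (x - mu) / sigma
Step 2: Substitute values: z = (194 - 150) / 18
Step 3: z = 44 / 18 = 2.4444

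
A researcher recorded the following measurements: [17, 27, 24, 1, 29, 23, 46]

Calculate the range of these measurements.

45

Step 1: Identify the maximum value: max = 46
Step 2: Identify the minimum value: min = 1
Step 3: Range = max - min = 46 - 1 = 45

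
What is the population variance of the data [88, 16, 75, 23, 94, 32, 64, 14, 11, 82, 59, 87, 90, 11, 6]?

1117.1822

Step 1: Compute the mean: (88 + 16 + 75 + 23 + 94 + 32 + 64 + 14 + 11 + 82 + 59 + 87 + 90 + 11 + 6) / 15 = 50.1333
Step 2: Compute squared deviations from the mean:
  (88 - 50.1333)^2 = 1433.8844
  (16 - 50.1333)^2 = 1165.0844
  (75 - 50.1333)^2 = 618.3511
  (23 - 50.1333)^2 = 736.2178
  (94 - 50.1333)^2 = 1924.2844
  (32 - 50.1333)^2 = 328.8178
  (64 - 50.1333)^2 = 192.2844
  (14 - 50.1333)^2 = 1305.6178
  (11 - 50.1333)^2 = 1531.4178
  (82 - 50.1333)^2 = 1015.4844
  (59 - 50.1333)^2 = 78.6178
  (87 - 50.1333)^2 = 1359.1511
  (90 - 50.1333)^2 = 1589.3511
  (11 - 50.1333)^2 = 1531.4178
  (6 - 50.1333)^2 = 1947.7511
Step 3: Sum of squared deviations = 16757.7333
Step 4: Population variance = 16757.7333 / 15 = 1117.1822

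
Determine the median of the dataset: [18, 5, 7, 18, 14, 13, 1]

13

Step 1: Sort the data in ascending order: [1, 5, 7, 13, 14, 18, 18]
Step 2: The number of values is n = 7.
Step 3: Since n is odd, the median is the middle value at position 4: 13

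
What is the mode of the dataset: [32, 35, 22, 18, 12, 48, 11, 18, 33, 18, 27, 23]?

18

Step 1: Count the frequency of each value:
  11: appears 1 time(s)
  12: appears 1 time(s)
  18: appears 3 time(s)
  22: appears 1 time(s)
  23: appears 1 time(s)
  27: appears 1 time(s)
  32: appears 1 time(s)
  33: appears 1 time(s)
  35: appears 1 time(s)
  48: appears 1 time(s)
Step 2: The value 18 appears most frequently (3 times).
Step 3: Mode = 18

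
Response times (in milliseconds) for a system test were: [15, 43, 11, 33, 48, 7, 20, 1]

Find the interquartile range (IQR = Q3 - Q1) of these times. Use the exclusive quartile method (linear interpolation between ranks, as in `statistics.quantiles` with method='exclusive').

32.5

Step 1: Sort the data: [1, 7, 11, 15, 20, 33, 43, 48]
Step 2: n = 8
Step 3: Using the exclusive quartile method:
  Q1 = 8
  Q2 (median) = 17.5
  Q3 = 40.5
  IQR = Q3 - Q1 = 40.5 - 8 = 32.5
Step 4: IQR = 32.5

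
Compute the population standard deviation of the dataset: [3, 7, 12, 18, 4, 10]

5.099

Step 1: Compute the mean: 9
Step 2: Sum of squared deviations from the mean: 156
Step 3: Population variance = 156 / 6 = 26
Step 4: Standard deviation = sqrt(26) = 5.099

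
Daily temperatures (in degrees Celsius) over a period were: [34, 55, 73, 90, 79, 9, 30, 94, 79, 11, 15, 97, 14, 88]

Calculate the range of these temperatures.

88

Step 1: Identify the maximum value: max = 97
Step 2: Identify the minimum value: min = 9
Step 3: Range = max - min = 97 - 9 = 88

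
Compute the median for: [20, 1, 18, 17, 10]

17

Step 1: Sort the data in ascending order: [1, 10, 17, 18, 20]
Step 2: The number of values is n = 5.
Step 3: Since n is odd, the median is the middle value at position 3: 17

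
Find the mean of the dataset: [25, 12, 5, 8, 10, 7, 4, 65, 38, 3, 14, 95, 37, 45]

26.2857

Step 1: Sum all values: 25 + 12 + 5 + 8 + 10 + 7 + 4 + 65 + 38 + 3 + 14 + 95 + 37 + 45 = 368
Step 2: Count the number of values: n = 14
Step 3: Mean = sum / n = 368 / 14 = 26.2857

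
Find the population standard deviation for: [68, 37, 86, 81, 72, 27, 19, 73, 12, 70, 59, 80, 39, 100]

26.2112

Step 1: Compute the mean: 58.7857
Step 2: Sum of squared deviations from the mean: 9618.3571
Step 3: Population variance = 9618.3571 / 14 = 687.0255
Step 4: Standard deviation = sqrt(687.0255) = 26.2112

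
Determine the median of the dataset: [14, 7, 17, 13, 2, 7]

10

Step 1: Sort the data in ascending order: [2, 7, 7, 13, 14, 17]
Step 2: The number of values is n = 6.
Step 3: Since n is even, the median is the average of positions 3 and 4:
  Median = (7 + 13) / 2 = 10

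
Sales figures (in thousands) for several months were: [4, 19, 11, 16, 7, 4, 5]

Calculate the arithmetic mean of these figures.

9.4286

Step 1: Sum all values: 4 + 19 + 11 + 16 + 7 + 4 + 5 = 66
Step 2: Count the number of values: n = 7
Step 3: Mean = sum / n = 66 / 7 = 9.4286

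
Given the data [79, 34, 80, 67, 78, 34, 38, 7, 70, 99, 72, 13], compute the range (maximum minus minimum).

92

Step 1: Identify the maximum value: max = 99
Step 2: Identify the minimum value: min = 7
Step 3: Range = max - min = 99 - 7 = 92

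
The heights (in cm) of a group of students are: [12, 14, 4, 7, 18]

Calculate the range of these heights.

14

Step 1: Identify the maximum value: max = 18
Step 2: Identify the minimum value: min = 4
Step 3: Range = max - min = 18 - 4 = 14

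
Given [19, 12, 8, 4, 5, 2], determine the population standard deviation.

5.7349

Step 1: Compute the mean: 8.3333
Step 2: Sum of squared deviations from the mean: 197.3333
Step 3: Population variance = 197.3333 / 6 = 32.8889
Step 4: Standard deviation = sqrt(32.8889) = 5.7349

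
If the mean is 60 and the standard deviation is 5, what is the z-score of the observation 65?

1

Step 1: Recall the z-score formula: z = (x - mu) / sigma
Step 2: Substitute values: z = (65 - 60) / 5
Step 3: z = 5 / 5 = 1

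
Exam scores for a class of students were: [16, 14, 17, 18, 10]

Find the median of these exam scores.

16

Step 1: Sort the data in ascending order: [10, 14, 16, 17, 18]
Step 2: The number of values is n = 5.
Step 3: Since n is odd, the median is the middle value at position 3: 16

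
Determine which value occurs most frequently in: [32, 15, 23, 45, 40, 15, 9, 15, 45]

15

Step 1: Count the frequency of each value:
  9: appears 1 time(s)
  15: appears 3 time(s)
  23: appears 1 time(s)
  32: appears 1 time(s)
  40: appears 1 time(s)
  45: appears 2 time(s)
Step 2: The value 15 appears most frequently (3 times).
Step 3: Mode = 15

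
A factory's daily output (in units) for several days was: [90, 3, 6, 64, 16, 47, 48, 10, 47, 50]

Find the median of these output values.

47

Step 1: Sort the data in ascending order: [3, 6, 10, 16, 47, 47, 48, 50, 64, 90]
Step 2: The number of values is n = 10.
Step 3: Since n is even, the median is the average of positions 5 and 6:
  Median = (47 + 47) / 2 = 47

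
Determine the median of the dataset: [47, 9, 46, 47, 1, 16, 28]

28

Step 1: Sort the data in ascending order: [1, 9, 16, 28, 46, 47, 47]
Step 2: The number of values is n = 7.
Step 3: Since n is odd, the median is the middle value at position 4: 28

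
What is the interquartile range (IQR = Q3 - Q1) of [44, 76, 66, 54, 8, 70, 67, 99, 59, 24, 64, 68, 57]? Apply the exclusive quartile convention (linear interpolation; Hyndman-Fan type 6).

20

Step 1: Sort the data: [8, 24, 44, 54, 57, 59, 64, 66, 67, 68, 70, 76, 99]
Step 2: n = 13
Step 3: Using the exclusive quartile method:
  Q1 = 49
  Q2 (median) = 64
  Q3 = 69
  IQR = Q3 - Q1 = 69 - 49 = 20
Step 4: IQR = 20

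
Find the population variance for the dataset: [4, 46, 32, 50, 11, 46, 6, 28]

312.1094

Step 1: Compute the mean: (4 + 46 + 32 + 50 + 11 + 46 + 6 + 28) / 8 = 27.875
Step 2: Compute squared deviations from the mean:
  (4 - 27.875)^2 = 570.0156
  (46 - 27.875)^2 = 328.5156
  (32 - 27.875)^2 = 17.0156
  (50 - 27.875)^2 = 489.5156
  (11 - 27.875)^2 = 284.7656
  (46 - 27.875)^2 = 328.5156
  (6 - 27.875)^2 = 478.5156
  (28 - 27.875)^2 = 0.0156
Step 3: Sum of squared deviations = 2496.875
Step 4: Population variance = 2496.875 / 8 = 312.1094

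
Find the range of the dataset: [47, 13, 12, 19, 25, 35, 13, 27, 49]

37

Step 1: Identify the maximum value: max = 49
Step 2: Identify the minimum value: min = 12
Step 3: Range = max - min = 49 - 12 = 37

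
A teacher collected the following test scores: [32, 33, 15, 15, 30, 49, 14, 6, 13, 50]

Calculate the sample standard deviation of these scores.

15.4923

Step 1: Compute the mean: 25.7
Step 2: Sum of squared deviations from the mean: 2160.1
Step 3: Sample variance = 2160.1 / 9 = 240.0111
Step 4: Standard deviation = sqrt(240.0111) = 15.4923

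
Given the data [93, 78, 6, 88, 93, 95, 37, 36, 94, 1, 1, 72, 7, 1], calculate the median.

54.5

Step 1: Sort the data in ascending order: [1, 1, 1, 6, 7, 36, 37, 72, 78, 88, 93, 93, 94, 95]
Step 2: The number of values is n = 14.
Step 3: Since n is even, the median is the average of positions 7 and 8:
  Median = (37 + 72) / 2 = 54.5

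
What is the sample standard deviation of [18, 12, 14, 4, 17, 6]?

5.7417

Step 1: Compute the mean: 11.8333
Step 2: Sum of squared deviations from the mean: 164.8333
Step 3: Sample variance = 164.8333 / 5 = 32.9667
Step 4: Standard deviation = sqrt(32.9667) = 5.7417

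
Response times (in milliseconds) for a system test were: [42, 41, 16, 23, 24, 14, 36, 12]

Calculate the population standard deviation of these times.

11.3688

Step 1: Compute the mean: 26
Step 2: Sum of squared deviations from the mean: 1034
Step 3: Population variance = 1034 / 8 = 129.25
Step 4: Standard deviation = sqrt(129.25) = 11.3688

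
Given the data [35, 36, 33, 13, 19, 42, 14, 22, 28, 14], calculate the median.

25

Step 1: Sort the data in ascending order: [13, 14, 14, 19, 22, 28, 33, 35, 36, 42]
Step 2: The number of values is n = 10.
Step 3: Since n is even, the median is the average of positions 5 and 6:
  Median = (22 + 28) / 2 = 25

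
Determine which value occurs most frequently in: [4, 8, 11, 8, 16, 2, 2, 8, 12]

8

Step 1: Count the frequency of each value:
  2: appears 2 time(s)
  4: appears 1 time(s)
  8: appears 3 time(s)
  11: appears 1 time(s)
  12: appears 1 time(s)
  16: appears 1 time(s)
Step 2: The value 8 appears most frequently (3 times).
Step 3: Mode = 8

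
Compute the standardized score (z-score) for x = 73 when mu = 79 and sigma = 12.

-0.5

Step 1: Recall the z-score formula: z = (x - mu) / sigma
Step 2: Substitute values: z = (73 - 79) / 12
Step 3: z = -6 / 12 = -0.5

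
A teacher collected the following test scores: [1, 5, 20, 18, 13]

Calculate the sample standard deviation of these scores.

8.2037

Step 1: Compute the mean: 11.4
Step 2: Sum of squared deviations from the mean: 269.2
Step 3: Sample variance = 269.2 / 4 = 67.3
Step 4: Standard deviation = sqrt(67.3) = 8.2037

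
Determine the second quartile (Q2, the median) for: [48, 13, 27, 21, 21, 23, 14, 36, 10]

21

Step 1: Sort the data: [10, 13, 14, 21, 21, 23, 27, 36, 48]
Step 2: n = 9
Step 3: Q2 is the median. Since n is odd, it is the middle value at position 5: 21
Step 4: Q2 = 21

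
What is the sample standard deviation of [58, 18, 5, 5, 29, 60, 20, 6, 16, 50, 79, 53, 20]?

24.6919

Step 1: Compute the mean: 32.2308
Step 2: Sum of squared deviations from the mean: 7316.3077
Step 3: Sample variance = 7316.3077 / 12 = 609.6923
Step 4: Standard deviation = sqrt(609.6923) = 24.6919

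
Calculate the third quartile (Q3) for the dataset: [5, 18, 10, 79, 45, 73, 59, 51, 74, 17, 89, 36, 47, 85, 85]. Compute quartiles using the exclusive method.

79

Step 1: Sort the data: [5, 10, 17, 18, 36, 45, 47, 51, 59, 73, 74, 79, 85, 85, 89]
Step 2: n = 15
Step 3: Using the exclusive quartile method:
  Q1 = 18
  Q2 (median) = 51
  Q3 = 79
  IQR = Q3 - Q1 = 79 - 18 = 61
Step 4: Q3 = 79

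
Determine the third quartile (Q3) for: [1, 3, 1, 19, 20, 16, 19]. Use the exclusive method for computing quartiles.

19

Step 1: Sort the data: [1, 1, 3, 16, 19, 19, 20]
Step 2: n = 7
Step 3: Using the exclusive quartile method:
  Q1 = 1
  Q2 (median) = 16
  Q3 = 19
  IQR = Q3 - Q1 = 19 - 1 = 18
Step 4: Q3 = 19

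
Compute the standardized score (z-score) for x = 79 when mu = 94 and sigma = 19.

-0.7895

Step 1: Recall the z-score formula: z = (x - mu) / sigma
Step 2: Substitute values: z = (79 - 94) / 19
Step 3: z = -15 / 19 = -0.7895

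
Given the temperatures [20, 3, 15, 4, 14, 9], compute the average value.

10.8333

Step 1: Sum all values: 20 + 3 + 15 + 4 + 14 + 9 = 65
Step 2: Count the number of values: n = 6
Step 3: Mean = sum / n = 65 / 6 = 10.8333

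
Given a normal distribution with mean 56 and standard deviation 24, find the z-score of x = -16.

-3

Step 1: Recall the z-score formula: z = (x - mu) / sigma
Step 2: Substitute values: z = (-16 - 56) / 24
Step 3: z = -72 / 24 = -3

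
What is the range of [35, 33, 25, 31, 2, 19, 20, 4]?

33

Step 1: Identify the maximum value: max = 35
Step 2: Identify the minimum value: min = 2
Step 3: Range = max - min = 35 - 2 = 33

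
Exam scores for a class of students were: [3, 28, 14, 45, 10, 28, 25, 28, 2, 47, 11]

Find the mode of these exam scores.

28

Step 1: Count the frequency of each value:
  2: appears 1 time(s)
  3: appears 1 time(s)
  10: appears 1 time(s)
  11: appears 1 time(s)
  14: appears 1 time(s)
  25: appears 1 time(s)
  28: appears 3 time(s)
  45: appears 1 time(s)
  47: appears 1 time(s)
Step 2: The value 28 appears most frequently (3 times).
Step 3: Mode = 28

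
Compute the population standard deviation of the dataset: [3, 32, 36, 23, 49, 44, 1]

17.5127

Step 1: Compute the mean: 26.8571
Step 2: Sum of squared deviations from the mean: 2146.8571
Step 3: Population variance = 2146.8571 / 7 = 306.6939
Step 4: Standard deviation = sqrt(306.6939) = 17.5127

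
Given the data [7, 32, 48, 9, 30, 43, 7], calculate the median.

30

Step 1: Sort the data in ascending order: [7, 7, 9, 30, 32, 43, 48]
Step 2: The number of values is n = 7.
Step 3: Since n is odd, the median is the middle value at position 4: 30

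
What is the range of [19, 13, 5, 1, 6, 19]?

18

Step 1: Identify the maximum value: max = 19
Step 2: Identify the minimum value: min = 1
Step 3: Range = max - min = 19 - 1 = 18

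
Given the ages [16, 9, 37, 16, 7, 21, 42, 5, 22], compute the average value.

19.4444

Step 1: Sum all values: 16 + 9 + 37 + 16 + 7 + 21 + 42 + 5 + 22 = 175
Step 2: Count the number of values: n = 9
Step 3: Mean = sum / n = 175 / 9 = 19.4444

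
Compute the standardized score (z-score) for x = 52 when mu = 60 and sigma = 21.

-0.381

Step 1: Recall the z-score formula: z = (x - mu) / sigma
Step 2: Substitute values: z = (52 - 60) / 21
Step 3: z = -8 / 21 = -0.381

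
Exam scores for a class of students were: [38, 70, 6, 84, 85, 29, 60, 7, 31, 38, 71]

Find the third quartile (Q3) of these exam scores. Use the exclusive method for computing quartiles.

71

Step 1: Sort the data: [6, 7, 29, 31, 38, 38, 60, 70, 71, 84, 85]
Step 2: n = 11
Step 3: Using the exclusive quartile method:
  Q1 = 29
  Q2 (median) = 38
  Q3 = 71
  IQR = Q3 - Q1 = 71 - 29 = 42
Step 4: Q3 = 71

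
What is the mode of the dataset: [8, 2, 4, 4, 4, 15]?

4

Step 1: Count the frequency of each value:
  2: appears 1 time(s)
  4: appears 3 time(s)
  8: appears 1 time(s)
  15: appears 1 time(s)
Step 2: The value 4 appears most frequently (3 times).
Step 3: Mode = 4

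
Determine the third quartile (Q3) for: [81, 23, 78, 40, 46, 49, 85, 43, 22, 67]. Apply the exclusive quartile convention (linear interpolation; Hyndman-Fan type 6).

78.75

Step 1: Sort the data: [22, 23, 40, 43, 46, 49, 67, 78, 81, 85]
Step 2: n = 10
Step 3: Using the exclusive quartile method:
  Q1 = 35.75
  Q2 (median) = 47.5
  Q3 = 78.75
  IQR = Q3 - Q1 = 78.75 - 35.75 = 43
Step 4: Q3 = 78.75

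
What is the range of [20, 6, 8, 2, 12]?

18

Step 1: Identify the maximum value: max = 20
Step 2: Identify the minimum value: min = 2
Step 3: Range = max - min = 20 - 2 = 18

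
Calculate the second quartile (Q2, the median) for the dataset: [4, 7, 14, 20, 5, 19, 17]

14

Step 1: Sort the data: [4, 5, 7, 14, 17, 19, 20]
Step 2: n = 7
Step 3: Q2 is the median. Since n is odd, it is the middle value at position 4: 14
Step 4: Q2 = 14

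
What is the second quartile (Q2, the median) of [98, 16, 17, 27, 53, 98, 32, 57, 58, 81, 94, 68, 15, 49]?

55

Step 1: Sort the data: [15, 16, 17, 27, 32, 49, 53, 57, 58, 68, 81, 94, 98, 98]
Step 2: n = 14
Step 3: Q2 is the median. Since n is even, it is the average of the values at positions 7 and 8:
  Q2 = (53 + 57) / 2 = 55
Step 4: Q2 = 55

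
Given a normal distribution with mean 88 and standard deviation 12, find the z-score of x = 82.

-0.5

Step 1: Recall the z-score formula: z = (x - mu) / sigma
Step 2: Substitute values: z = (82 - 88) / 12
Step 3: z = -6 / 12 = -0.5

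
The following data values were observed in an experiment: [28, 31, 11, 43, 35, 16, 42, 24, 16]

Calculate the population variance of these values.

118.6667

Step 1: Compute the mean: (28 + 31 + 11 + 43 + 35 + 16 + 42 + 24 + 16) / 9 = 27.3333
Step 2: Compute squared deviations from the mean:
  (28 - 27.3333)^2 = 0.4444
  (31 - 27.3333)^2 = 13.4444
  (11 - 27.3333)^2 = 266.7778
  (43 - 27.3333)^2 = 245.4444
  (35 - 27.3333)^2 = 58.7778
  (16 - 27.3333)^2 = 128.4444
  (42 - 27.3333)^2 = 215.1111
  (24 - 27.3333)^2 = 11.1111
  (16 - 27.3333)^2 = 128.4444
Step 3: Sum of squared deviations = 1068
Step 4: Population variance = 1068 / 9 = 118.6667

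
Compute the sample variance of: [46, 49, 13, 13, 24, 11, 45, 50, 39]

281.6944

Step 1: Compute the mean: (46 + 49 + 13 + 13 + 24 + 11 + 45 + 50 + 39) / 9 = 32.2222
Step 2: Compute squared deviations from the mean:
  (46 - 32.2222)^2 = 189.8272
  (49 - 32.2222)^2 = 281.4938
  (13 - 32.2222)^2 = 369.4938
  (13 - 32.2222)^2 = 369.4938
  (24 - 32.2222)^2 = 67.6049
  (11 - 32.2222)^2 = 450.3827
  (45 - 32.2222)^2 = 163.2716
  (50 - 32.2222)^2 = 316.0494
  (39 - 32.2222)^2 = 45.9383
Step 3: Sum of squared deviations = 2253.5556
Step 4: Sample variance = 2253.5556 / 8 = 281.6944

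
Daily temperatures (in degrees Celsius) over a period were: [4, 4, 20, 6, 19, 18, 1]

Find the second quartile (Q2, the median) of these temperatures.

6

Step 1: Sort the data: [1, 4, 4, 6, 18, 19, 20]
Step 2: n = 7
Step 3: Q2 is the median. Since n is odd, it is the middle value at position 4: 6
Step 4: Q2 = 6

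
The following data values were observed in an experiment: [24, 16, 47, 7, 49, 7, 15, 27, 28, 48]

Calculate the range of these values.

42

Step 1: Identify the maximum value: max = 49
Step 2: Identify the minimum value: min = 7
Step 3: Range = max - min = 49 - 7 = 42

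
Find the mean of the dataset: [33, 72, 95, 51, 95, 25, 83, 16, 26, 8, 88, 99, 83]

59.5385

Step 1: Sum all values: 33 + 72 + 95 + 51 + 95 + 25 + 83 + 16 + 26 + 8 + 88 + 99 + 83 = 774
Step 2: Count the number of values: n = 13
Step 3: Mean = sum / n = 774 / 13 = 59.5385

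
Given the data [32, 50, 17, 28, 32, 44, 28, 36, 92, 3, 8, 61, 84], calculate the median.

32

Step 1: Sort the data in ascending order: [3, 8, 17, 28, 28, 32, 32, 36, 44, 50, 61, 84, 92]
Step 2: The number of values is n = 13.
Step 3: Since n is odd, the median is the middle value at position 7: 32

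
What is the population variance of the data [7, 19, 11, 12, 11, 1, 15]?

28.1224

Step 1: Compute the mean: (7 + 19 + 11 + 12 + 11 + 1 + 15) / 7 = 10.8571
Step 2: Compute squared deviations from the mean:
  (7 - 10.8571)^2 = 14.8776
  (19 - 10.8571)^2 = 66.3061
  (11 - 10.8571)^2 = 0.0204
  (12 - 10.8571)^2 = 1.3061
  (11 - 10.8571)^2 = 0.0204
  (1 - 10.8571)^2 = 97.1633
  (15 - 10.8571)^2 = 17.1633
Step 3: Sum of squared deviations = 196.8571
Step 4: Population variance = 196.8571 / 7 = 28.1224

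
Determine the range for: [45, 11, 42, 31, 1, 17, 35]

44

Step 1: Identify the maximum value: max = 45
Step 2: Identify the minimum value: min = 1
Step 3: Range = max - min = 45 - 1 = 44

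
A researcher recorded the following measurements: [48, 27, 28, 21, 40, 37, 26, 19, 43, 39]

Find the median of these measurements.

32.5

Step 1: Sort the data in ascending order: [19, 21, 26, 27, 28, 37, 39, 40, 43, 48]
Step 2: The number of values is n = 10.
Step 3: Since n is even, the median is the average of positions 5 and 6:
  Median = (28 + 37) / 2 = 32.5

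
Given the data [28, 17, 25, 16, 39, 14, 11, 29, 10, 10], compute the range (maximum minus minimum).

29

Step 1: Identify the maximum value: max = 39
Step 2: Identify the minimum value: min = 10
Step 3: Range = max - min = 39 - 10 = 29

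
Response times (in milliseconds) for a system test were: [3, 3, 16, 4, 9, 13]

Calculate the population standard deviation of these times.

5.099

Step 1: Compute the mean: 8
Step 2: Sum of squared deviations from the mean: 156
Step 3: Population variance = 156 / 6 = 26
Step 4: Standard deviation = sqrt(26) = 5.099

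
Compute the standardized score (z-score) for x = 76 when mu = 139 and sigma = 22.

-2.8636

Step 1: Recall the z-score formula: z = (x - mu) / sigma
Step 2: Substitute values: z = (76 - 139) / 22
Step 3: z = -63 / 22 = -2.8636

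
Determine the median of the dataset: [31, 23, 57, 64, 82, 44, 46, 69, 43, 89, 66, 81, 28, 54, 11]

54

Step 1: Sort the data in ascending order: [11, 23, 28, 31, 43, 44, 46, 54, 57, 64, 66, 69, 81, 82, 89]
Step 2: The number of values is n = 15.
Step 3: Since n is odd, the median is the middle value at position 8: 54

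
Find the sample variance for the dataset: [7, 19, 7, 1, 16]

54

Step 1: Compute the mean: (7 + 19 + 7 + 1 + 16) / 5 = 10
Step 2: Compute squared deviations from the mean:
  (7 - 10)^2 = 9
  (19 - 10)^2 = 81
  (7 - 10)^2 = 9
  (1 - 10)^2 = 81
  (16 - 10)^2 = 36
Step 3: Sum of squared deviations = 216
Step 4: Sample variance = 216 / 4 = 54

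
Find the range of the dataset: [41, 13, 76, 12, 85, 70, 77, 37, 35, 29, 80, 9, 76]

76

Step 1: Identify the maximum value: max = 85
Step 2: Identify the minimum value: min = 9
Step 3: Range = max - min = 85 - 9 = 76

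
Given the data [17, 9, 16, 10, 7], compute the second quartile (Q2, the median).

10

Step 1: Sort the data: [7, 9, 10, 16, 17]
Step 2: n = 5
Step 3: Q2 is the median. Since n is odd, it is the middle value at position 3: 10
Step 4: Q2 = 10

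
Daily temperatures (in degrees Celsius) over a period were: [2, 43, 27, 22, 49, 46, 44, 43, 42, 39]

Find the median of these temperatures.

42.5

Step 1: Sort the data in ascending order: [2, 22, 27, 39, 42, 43, 43, 44, 46, 49]
Step 2: The number of values is n = 10.
Step 3: Since n is even, the median is the average of positions 5 and 6:
  Median = (42 + 43) / 2 = 42.5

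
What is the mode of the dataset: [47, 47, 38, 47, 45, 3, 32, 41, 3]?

47

Step 1: Count the frequency of each value:
  3: appears 2 time(s)
  32: appears 1 time(s)
  38: appears 1 time(s)
  41: appears 1 time(s)
  45: appears 1 time(s)
  47: appears 3 time(s)
Step 2: The value 47 appears most frequently (3 times).
Step 3: Mode = 47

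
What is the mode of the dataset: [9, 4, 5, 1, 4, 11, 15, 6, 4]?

4

Step 1: Count the frequency of each value:
  1: appears 1 time(s)
  4: appears 3 time(s)
  5: appears 1 time(s)
  6: appears 1 time(s)
  9: appears 1 time(s)
  11: appears 1 time(s)
  15: appears 1 time(s)
Step 2: The value 4 appears most frequently (3 times).
Step 3: Mode = 4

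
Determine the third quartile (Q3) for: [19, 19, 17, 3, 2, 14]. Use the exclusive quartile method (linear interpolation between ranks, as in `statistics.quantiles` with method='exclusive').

19

Step 1: Sort the data: [2, 3, 14, 17, 19, 19]
Step 2: n = 6
Step 3: Using the exclusive quartile method:
  Q1 = 2.75
  Q2 (median) = 15.5
  Q3 = 19
  IQR = Q3 - Q1 = 19 - 2.75 = 16.25
Step 4: Q3 = 19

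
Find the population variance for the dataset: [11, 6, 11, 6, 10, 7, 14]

7.9184

Step 1: Compute the mean: (11 + 6 + 11 + 6 + 10 + 7 + 14) / 7 = 9.2857
Step 2: Compute squared deviations from the mean:
  (11 - 9.2857)^2 = 2.9388
  (6 - 9.2857)^2 = 10.7959
  (11 - 9.2857)^2 = 2.9388
  (6 - 9.2857)^2 = 10.7959
  (10 - 9.2857)^2 = 0.5102
  (7 - 9.2857)^2 = 5.2245
  (14 - 9.2857)^2 = 22.2245
Step 3: Sum of squared deviations = 55.4286
Step 4: Population variance = 55.4286 / 7 = 7.9184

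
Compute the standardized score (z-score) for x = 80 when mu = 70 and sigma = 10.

1

Step 1: Recall the z-score formula: z = (x - mu) / sigma
Step 2: Substitute values: z = (80 - 70) / 10
Step 3: z = 10 / 10 = 1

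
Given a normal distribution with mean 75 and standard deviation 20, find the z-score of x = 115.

2

Step 1: Recall the z-score formula: z = (x - mu) / sigma
Step 2: Substitute values: z = (115 - 75) / 20
Step 3: z = 40 / 20 = 2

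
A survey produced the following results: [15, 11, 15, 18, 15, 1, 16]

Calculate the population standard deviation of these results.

5.2644

Step 1: Compute the mean: 13
Step 2: Sum of squared deviations from the mean: 194
Step 3: Population variance = 194 / 7 = 27.7143
Step 4: Standard deviation = sqrt(27.7143) = 5.2644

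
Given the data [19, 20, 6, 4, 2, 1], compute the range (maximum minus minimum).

19

Step 1: Identify the maximum value: max = 20
Step 2: Identify the minimum value: min = 1
Step 3: Range = max - min = 20 - 1 = 19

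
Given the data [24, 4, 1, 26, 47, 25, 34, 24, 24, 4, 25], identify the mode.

24

Step 1: Count the frequency of each value:
  1: appears 1 time(s)
  4: appears 2 time(s)
  24: appears 3 time(s)
  25: appears 2 time(s)
  26: appears 1 time(s)
  34: appears 1 time(s)
  47: appears 1 time(s)
Step 2: The value 24 appears most frequently (3 times).
Step 3: Mode = 24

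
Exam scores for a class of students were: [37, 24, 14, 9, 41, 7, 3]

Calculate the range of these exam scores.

38

Step 1: Identify the maximum value: max = 41
Step 2: Identify the minimum value: min = 3
Step 3: Range = max - min = 41 - 3 = 38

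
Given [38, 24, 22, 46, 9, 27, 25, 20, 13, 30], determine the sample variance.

119.1556

Step 1: Compute the mean: (38 + 24 + 22 + 46 + 9 + 27 + 25 + 20 + 13 + 30) / 10 = 25.4
Step 2: Compute squared deviations from the mean:
  (38 - 25.4)^2 = 158.76
  (24 - 25.4)^2 = 1.96
  (22 - 25.4)^2 = 11.56
  (46 - 25.4)^2 = 424.36
  (9 - 25.4)^2 = 268.96
  (27 - 25.4)^2 = 2.56
  (25 - 25.4)^2 = 0.16
  (20 - 25.4)^2 = 29.16
  (13 - 25.4)^2 = 153.76
  (30 - 25.4)^2 = 21.16
Step 3: Sum of squared deviations = 1072.4
Step 4: Sample variance = 1072.4 / 9 = 119.1556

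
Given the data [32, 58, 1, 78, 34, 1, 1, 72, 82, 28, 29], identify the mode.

1

Step 1: Count the frequency of each value:
  1: appears 3 time(s)
  28: appears 1 time(s)
  29: appears 1 time(s)
  32: appears 1 time(s)
  34: appears 1 time(s)
  58: appears 1 time(s)
  72: appears 1 time(s)
  78: appears 1 time(s)
  82: appears 1 time(s)
Step 2: The value 1 appears most frequently (3 times).
Step 3: Mode = 1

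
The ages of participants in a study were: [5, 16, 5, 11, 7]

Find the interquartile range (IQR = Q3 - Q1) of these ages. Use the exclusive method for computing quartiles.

8.5

Step 1: Sort the data: [5, 5, 7, 11, 16]
Step 2: n = 5
Step 3: Using the exclusive quartile method:
  Q1 = 5
  Q2 (median) = 7
  Q3 = 13.5
  IQR = Q3 - Q1 = 13.5 - 5 = 8.5
Step 4: IQR = 8.5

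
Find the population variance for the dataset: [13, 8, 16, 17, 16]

10.8

Step 1: Compute the mean: (13 + 8 + 16 + 17 + 16) / 5 = 14
Step 2: Compute squared deviations from the mean:
  (13 - 14)^2 = 1
  (8 - 14)^2 = 36
  (16 - 14)^2 = 4
  (17 - 14)^2 = 9
  (16 - 14)^2 = 4
Step 3: Sum of squared deviations = 54
Step 4: Population variance = 54 / 5 = 10.8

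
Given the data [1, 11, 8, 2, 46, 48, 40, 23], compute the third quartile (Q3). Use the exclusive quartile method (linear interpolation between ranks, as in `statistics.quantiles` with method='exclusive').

44.5

Step 1: Sort the data: [1, 2, 8, 11, 23, 40, 46, 48]
Step 2: n = 8
Step 3: Using the exclusive quartile method:
  Q1 = 3.5
  Q2 (median) = 17
  Q3 = 44.5
  IQR = Q3 - Q1 = 44.5 - 3.5 = 41
Step 4: Q3 = 44.5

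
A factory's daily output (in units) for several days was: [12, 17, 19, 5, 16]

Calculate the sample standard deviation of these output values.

5.5408

Step 1: Compute the mean: 13.8
Step 2: Sum of squared deviations from the mean: 122.8
Step 3: Sample variance = 122.8 / 4 = 30.7
Step 4: Standard deviation = sqrt(30.7) = 5.5408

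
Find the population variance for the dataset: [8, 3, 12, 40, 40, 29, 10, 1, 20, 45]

245.76

Step 1: Compute the mean: (8 + 3 + 12 + 40 + 40 + 29 + 10 + 1 + 20 + 45) / 10 = 20.8
Step 2: Compute squared deviations from the mean:
  (8 - 20.8)^2 = 163.84
  (3 - 20.8)^2 = 316.84
  (12 - 20.8)^2 = 77.44
  (40 - 20.8)^2 = 368.64
  (40 - 20.8)^2 = 368.64
  (29 - 20.8)^2 = 67.24
  (10 - 20.8)^2 = 116.64
  (1 - 20.8)^2 = 392.04
  (20 - 20.8)^2 = 0.64
  (45 - 20.8)^2 = 585.64
Step 3: Sum of squared deviations = 2457.6
Step 4: Population variance = 2457.6 / 10 = 245.76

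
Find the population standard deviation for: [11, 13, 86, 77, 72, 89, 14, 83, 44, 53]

30.288

Step 1: Compute the mean: 54.2
Step 2: Sum of squared deviations from the mean: 9173.6
Step 3: Population variance = 9173.6 / 10 = 917.36
Step 4: Standard deviation = sqrt(917.36) = 30.288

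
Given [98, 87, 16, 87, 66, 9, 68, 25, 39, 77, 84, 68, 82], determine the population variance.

812.7692

Step 1: Compute the mean: (98 + 87 + 16 + 87 + 66 + 9 + 68 + 25 + 39 + 77 + 84 + 68 + 82) / 13 = 62
Step 2: Compute squared deviations from the mean:
  (98 - 62)^2 = 1296
  (87 - 62)^2 = 625
  (16 - 62)^2 = 2116
  (87 - 62)^2 = 625
  (66 - 62)^2 = 16
  (9 - 62)^2 = 2809
  (68 - 62)^2 = 36
  (25 - 62)^2 = 1369
  (39 - 62)^2 = 529
  (77 - 62)^2 = 225
  (84 - 62)^2 = 484
  (68 - 62)^2 = 36
  (82 - 62)^2 = 400
Step 3: Sum of squared deviations = 10566
Step 4: Population variance = 10566 / 13 = 812.7692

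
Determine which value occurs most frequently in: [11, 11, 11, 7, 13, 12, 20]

11

Step 1: Count the frequency of each value:
  7: appears 1 time(s)
  11: appears 3 time(s)
  12: appears 1 time(s)
  13: appears 1 time(s)
  20: appears 1 time(s)
Step 2: The value 11 appears most frequently (3 times).
Step 3: Mode = 11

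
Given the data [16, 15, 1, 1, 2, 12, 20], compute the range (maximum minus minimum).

19

Step 1: Identify the maximum value: max = 20
Step 2: Identify the minimum value: min = 1
Step 3: Range = max - min = 20 - 1 = 19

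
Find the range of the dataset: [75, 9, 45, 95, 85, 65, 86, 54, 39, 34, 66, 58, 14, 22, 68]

86

Step 1: Identify the maximum value: max = 95
Step 2: Identify the minimum value: min = 9
Step 3: Range = max - min = 95 - 9 = 86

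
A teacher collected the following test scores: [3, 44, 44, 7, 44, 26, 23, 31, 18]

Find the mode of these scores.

44

Step 1: Count the frequency of each value:
  3: appears 1 time(s)
  7: appears 1 time(s)
  18: appears 1 time(s)
  23: appears 1 time(s)
  26: appears 1 time(s)
  31: appears 1 time(s)
  44: appears 3 time(s)
Step 2: The value 44 appears most frequently (3 times).
Step 3: Mode = 44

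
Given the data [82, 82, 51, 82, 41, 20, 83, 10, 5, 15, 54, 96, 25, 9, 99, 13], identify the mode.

82

Step 1: Count the frequency of each value:
  5: appears 1 time(s)
  9: appears 1 time(s)
  10: appears 1 time(s)
  13: appears 1 time(s)
  15: appears 1 time(s)
  20: appears 1 time(s)
  25: appears 1 time(s)
  41: appears 1 time(s)
  51: appears 1 time(s)
  54: appears 1 time(s)
  82: appears 3 time(s)
  83: appears 1 time(s)
  96: appears 1 time(s)
  99: appears 1 time(s)
Step 2: The value 82 appears most frequently (3 times).
Step 3: Mode = 82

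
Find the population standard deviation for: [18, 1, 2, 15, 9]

6.7823

Step 1: Compute the mean: 9
Step 2: Sum of squared deviations from the mean: 230
Step 3: Population variance = 230 / 5 = 46
Step 4: Standard deviation = sqrt(46) = 6.7823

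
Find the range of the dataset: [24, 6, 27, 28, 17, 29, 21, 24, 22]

23

Step 1: Identify the maximum value: max = 29
Step 2: Identify the minimum value: min = 6
Step 3: Range = max - min = 29 - 6 = 23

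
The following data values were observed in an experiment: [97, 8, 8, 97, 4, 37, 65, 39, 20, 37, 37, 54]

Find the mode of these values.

37

Step 1: Count the frequency of each value:
  4: appears 1 time(s)
  8: appears 2 time(s)
  20: appears 1 time(s)
  37: appears 3 time(s)
  39: appears 1 time(s)
  54: appears 1 time(s)
  65: appears 1 time(s)
  97: appears 2 time(s)
Step 2: The value 37 appears most frequently (3 times).
Step 3: Mode = 37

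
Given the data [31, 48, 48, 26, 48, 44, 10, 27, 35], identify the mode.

48

Step 1: Count the frequency of each value:
  10: appears 1 time(s)
  26: appears 1 time(s)
  27: appears 1 time(s)
  31: appears 1 time(s)
  35: appears 1 time(s)
  44: appears 1 time(s)
  48: appears 3 time(s)
Step 2: The value 48 appears most frequently (3 times).
Step 3: Mode = 48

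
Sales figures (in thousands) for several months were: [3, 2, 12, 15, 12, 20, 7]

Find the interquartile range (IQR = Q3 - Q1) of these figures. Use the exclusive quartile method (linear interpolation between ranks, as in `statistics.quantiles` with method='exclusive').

12

Step 1: Sort the data: [2, 3, 7, 12, 12, 15, 20]
Step 2: n = 7
Step 3: Using the exclusive quartile method:
  Q1 = 3
  Q2 (median) = 12
  Q3 = 15
  IQR = Q3 - Q1 = 15 - 3 = 12
Step 4: IQR = 12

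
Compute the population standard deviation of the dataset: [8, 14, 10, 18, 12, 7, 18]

4.1355

Step 1: Compute the mean: 12.4286
Step 2: Sum of squared deviations from the mean: 119.7143
Step 3: Population variance = 119.7143 / 7 = 17.102
Step 4: Standard deviation = sqrt(17.102) = 4.1355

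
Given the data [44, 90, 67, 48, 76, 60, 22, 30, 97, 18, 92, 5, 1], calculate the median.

48

Step 1: Sort the data in ascending order: [1, 5, 18, 22, 30, 44, 48, 60, 67, 76, 90, 92, 97]
Step 2: The number of values is n = 13.
Step 3: Since n is odd, the median is the middle value at position 7: 48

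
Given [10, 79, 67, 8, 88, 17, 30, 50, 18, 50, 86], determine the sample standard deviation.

30.8969

Step 1: Compute the mean: 45.7273
Step 2: Sum of squared deviations from the mean: 9546.1818
Step 3: Sample variance = 9546.1818 / 10 = 954.6182
Step 4: Standard deviation = sqrt(954.6182) = 30.8969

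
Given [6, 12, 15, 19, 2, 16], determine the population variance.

34.8889

Step 1: Compute the mean: (6 + 12 + 15 + 19 + 2 + 16) / 6 = 11.6667
Step 2: Compute squared deviations from the mean:
  (6 - 11.6667)^2 = 32.1111
  (12 - 11.6667)^2 = 0.1111
  (15 - 11.6667)^2 = 11.1111
  (19 - 11.6667)^2 = 53.7778
  (2 - 11.6667)^2 = 93.4444
  (16 - 11.6667)^2 = 18.7778
Step 3: Sum of squared deviations = 209.3333
Step 4: Population variance = 209.3333 / 6 = 34.8889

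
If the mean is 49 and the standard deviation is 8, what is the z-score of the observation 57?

1

Step 1: Recall the z-score formula: z = (x - mu) / sigma
Step 2: Substitute values: z = (57 - 49) / 8
Step 3: z = 8 / 8 = 1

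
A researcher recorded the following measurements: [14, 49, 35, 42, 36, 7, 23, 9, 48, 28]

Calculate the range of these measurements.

42

Step 1: Identify the maximum value: max = 49
Step 2: Identify the minimum value: min = 7
Step 3: Range = max - min = 49 - 7 = 42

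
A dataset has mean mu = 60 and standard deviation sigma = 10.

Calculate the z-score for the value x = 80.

2

Step 1: Recall the z-score formula: z = (x - mu) / sigma
Step 2: Substitute values: z = (80 - 60) / 10
Step 3: z = 20 / 10 = 2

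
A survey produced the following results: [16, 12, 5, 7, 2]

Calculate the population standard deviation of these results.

5.004

Step 1: Compute the mean: 8.4
Step 2: Sum of squared deviations from the mean: 125.2
Step 3: Population variance = 125.2 / 5 = 25.04
Step 4: Standard deviation = sqrt(25.04) = 5.004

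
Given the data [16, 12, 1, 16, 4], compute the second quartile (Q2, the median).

12

Step 1: Sort the data: [1, 4, 12, 16, 16]
Step 2: n = 5
Step 3: Q2 is the median. Since n is odd, it is the middle value at position 3: 12
Step 4: Q2 = 12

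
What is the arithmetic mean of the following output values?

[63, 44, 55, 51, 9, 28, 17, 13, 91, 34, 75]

43.6364

Step 1: Sum all values: 63 + 44 + 55 + 51 + 9 + 28 + 17 + 13 + 91 + 34 + 75 = 480
Step 2: Count the number of values: n = 11
Step 3: Mean = sum / n = 480 / 11 = 43.6364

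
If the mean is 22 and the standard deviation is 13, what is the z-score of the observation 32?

0.7692

Step 1: Recall the z-score formula: z = (x - mu) / sigma
Step 2: Substitute values: z = (32 - 22) / 13
Step 3: z = 10 / 13 = 0.7692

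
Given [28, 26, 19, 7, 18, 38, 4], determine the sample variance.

142.3333

Step 1: Compute the mean: (28 + 26 + 19 + 7 + 18 + 38 + 4) / 7 = 20
Step 2: Compute squared deviations from the mean:
  (28 - 20)^2 = 64
  (26 - 20)^2 = 36
  (19 - 20)^2 = 1
  (7 - 20)^2 = 169
  (18 - 20)^2 = 4
  (38 - 20)^2 = 324
  (4 - 20)^2 = 256
Step 3: Sum of squared deviations = 854
Step 4: Sample variance = 854 / 6 = 142.3333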